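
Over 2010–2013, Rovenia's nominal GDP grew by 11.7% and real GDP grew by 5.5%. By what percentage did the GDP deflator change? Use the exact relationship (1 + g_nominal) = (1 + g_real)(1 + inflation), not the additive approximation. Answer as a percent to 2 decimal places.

(1 + g_nom) = (1 + g_real)(1 + π), so π = 1.1170 / 1.0550 − 1 = 0.05877.

5.88%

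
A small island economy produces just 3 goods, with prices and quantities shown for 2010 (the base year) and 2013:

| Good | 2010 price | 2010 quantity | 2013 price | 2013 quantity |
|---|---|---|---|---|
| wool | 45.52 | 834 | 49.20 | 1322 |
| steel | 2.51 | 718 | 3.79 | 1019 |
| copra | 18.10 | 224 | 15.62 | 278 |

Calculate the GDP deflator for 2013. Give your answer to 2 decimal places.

108.09

Nominal GDP 2013 = 49.20·1322 + 3.79·1019 + 15.62·278 = 73246.77.
Real GDP 2013 (at 2010 prices) = 45.52·1322 + 2.51·1019 + 18.10·278 = 67766.93.
Deflator = Nominal/Real × 100 = 73246.77/67766.93 × 100 = 108.086.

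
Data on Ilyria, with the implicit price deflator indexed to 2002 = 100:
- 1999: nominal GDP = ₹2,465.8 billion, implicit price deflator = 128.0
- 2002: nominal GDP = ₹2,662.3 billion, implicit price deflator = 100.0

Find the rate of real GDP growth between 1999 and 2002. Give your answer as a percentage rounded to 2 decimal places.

Real GDP 1999 = 2465.8 / 1.280 = 1926.41.
Real GDP 2002 = 2662.3 / 1.000 = 2662.30.
Real growth = 2662.30 / 1926.41 − 1 = 0.3820.

38.20%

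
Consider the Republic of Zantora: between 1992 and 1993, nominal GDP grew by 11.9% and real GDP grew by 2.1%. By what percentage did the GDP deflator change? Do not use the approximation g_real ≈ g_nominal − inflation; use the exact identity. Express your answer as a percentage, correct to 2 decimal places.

9.60%

(1 + g_nom) = (1 + g_real)(1 + π), so π = 1.1190 / 1.0210 − 1 = 0.09598.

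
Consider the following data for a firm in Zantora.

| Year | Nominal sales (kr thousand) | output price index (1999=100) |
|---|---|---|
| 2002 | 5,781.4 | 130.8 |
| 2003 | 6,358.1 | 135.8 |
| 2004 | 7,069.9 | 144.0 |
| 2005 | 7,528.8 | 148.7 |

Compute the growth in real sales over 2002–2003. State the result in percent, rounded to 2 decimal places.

5.93%

Real sales 2002 = 5781.4/1.308 = 4420.03.
Real sales 2003 = 6358.1/1.358 = 4681.96.
Change = 4681.96/4420.03 − 1 = 0.0593.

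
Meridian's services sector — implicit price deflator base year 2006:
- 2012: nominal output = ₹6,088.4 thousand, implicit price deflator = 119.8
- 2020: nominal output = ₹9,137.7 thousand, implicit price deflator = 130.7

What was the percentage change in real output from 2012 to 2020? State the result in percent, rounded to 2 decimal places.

37.57%

Real output 2012 = 6088.4 / 1.198 = 5082.14.
Real output 2020 = 9137.7 / 1.307 = 6991.35.
Real growth = 6991.35 / 5082.14 − 1 = 0.3757.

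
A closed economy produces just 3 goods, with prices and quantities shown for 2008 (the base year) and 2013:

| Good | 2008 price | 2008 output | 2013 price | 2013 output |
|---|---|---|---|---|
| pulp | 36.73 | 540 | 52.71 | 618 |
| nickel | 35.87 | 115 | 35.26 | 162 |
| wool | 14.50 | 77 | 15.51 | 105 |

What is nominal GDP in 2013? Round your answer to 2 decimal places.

Nominal GDP 2013 = Σ (p_2013 × q_2013) = 52.71·618 + 35.26·162 + 15.51·105 = 39915.45.

39915.45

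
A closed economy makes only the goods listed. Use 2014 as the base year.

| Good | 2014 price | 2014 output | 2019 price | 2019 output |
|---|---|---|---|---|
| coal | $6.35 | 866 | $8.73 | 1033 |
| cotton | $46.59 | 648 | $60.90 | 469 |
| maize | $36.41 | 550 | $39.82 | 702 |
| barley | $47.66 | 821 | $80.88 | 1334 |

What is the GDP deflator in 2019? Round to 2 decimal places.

147.54

Nominal GDP 2019 = 8.73·1033 + 60.90·469 + 39.82·702 + 80.88·1334 = 173427.75.
Real GDP 2019 (at 2014 prices) = 6.35·1033 + 46.59·469 + 36.41·702 + 47.66·1334 = 117548.52.
Deflator = Nominal/Real × 100 = 173427.75/117548.52 × 100 = 147.537.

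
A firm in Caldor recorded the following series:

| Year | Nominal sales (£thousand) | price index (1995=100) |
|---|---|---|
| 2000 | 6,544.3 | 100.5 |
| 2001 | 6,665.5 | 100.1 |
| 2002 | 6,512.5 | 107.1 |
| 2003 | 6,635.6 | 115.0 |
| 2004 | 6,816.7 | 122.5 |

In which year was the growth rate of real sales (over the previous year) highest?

2001

2001: real = 6665.5/1.001 = 6658.84; growth vs 2000 (6511.74) = 2.26%.
2002: real = 6512.5/1.071 = 6080.77; growth vs 2001 (6658.84) = -8.68%.
2003: real = 6635.6/1.150 = 5770.09; growth vs 2002 (6080.77) = -5.11%.
2004: real = 6816.7/1.225 = 5564.65; growth vs 2003 (5770.09) = -3.56%.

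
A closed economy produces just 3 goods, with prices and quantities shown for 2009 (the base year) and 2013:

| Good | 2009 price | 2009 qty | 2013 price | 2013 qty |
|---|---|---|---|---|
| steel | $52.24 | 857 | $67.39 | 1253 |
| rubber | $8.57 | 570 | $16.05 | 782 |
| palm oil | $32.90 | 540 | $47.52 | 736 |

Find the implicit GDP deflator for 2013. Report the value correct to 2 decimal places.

Nominal GDP 2013 = 67.39·1253 + 16.05·782 + 47.52·736 = 131965.49.
Real GDP 2013 (at 2009 prices) = 52.24·1253 + 8.57·782 + 32.90·736 = 96372.86.
Deflator = Nominal/Real × 100 = 131965.49/96372.86 × 100 = 136.932.

136.93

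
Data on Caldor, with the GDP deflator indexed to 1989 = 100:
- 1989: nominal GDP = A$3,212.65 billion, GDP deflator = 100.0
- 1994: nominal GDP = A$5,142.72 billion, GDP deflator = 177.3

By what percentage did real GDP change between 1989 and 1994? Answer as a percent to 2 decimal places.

-9.71%

Deflate each year: 1989 → 3212.65/1.000 = 3212.65; 1994 → 5142.72/1.773 = 2900.58.
So real GDP changed by 2900.58/3212.65 − 1 = -0.0971, i.e. -9.71%.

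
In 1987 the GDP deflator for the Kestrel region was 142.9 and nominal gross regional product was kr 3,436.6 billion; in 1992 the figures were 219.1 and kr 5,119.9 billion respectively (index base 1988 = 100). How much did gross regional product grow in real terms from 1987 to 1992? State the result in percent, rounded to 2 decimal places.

Deflate each year: 1987 → 3436.6/1.429 = 2404.90; 1992 → 5119.9/2.191 = 2336.79.
So real gross regional product changed by 2336.79/2404.90 − 1 = -0.0283, i.e. -2.83%.

-2.83%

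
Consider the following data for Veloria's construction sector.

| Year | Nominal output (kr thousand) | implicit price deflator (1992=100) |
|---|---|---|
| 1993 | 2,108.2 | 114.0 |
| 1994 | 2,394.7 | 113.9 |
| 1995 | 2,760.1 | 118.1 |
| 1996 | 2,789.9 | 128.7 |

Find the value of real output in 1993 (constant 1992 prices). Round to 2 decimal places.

kr 1,849.30 thousand

Real output 1993 = 2108.2 / 1.140 = 1849.30.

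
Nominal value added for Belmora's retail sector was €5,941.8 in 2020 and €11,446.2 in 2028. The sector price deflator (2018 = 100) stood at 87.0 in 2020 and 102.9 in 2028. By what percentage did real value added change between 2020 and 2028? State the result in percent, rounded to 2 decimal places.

62.87%

Deflate each year: 2020 → 5941.8/0.870 = 6829.66; 2028 → 11446.2/1.029 = 11123.62.
So real value added changed by 11123.62/6829.66 − 1 = 0.6287, i.e. 62.87%.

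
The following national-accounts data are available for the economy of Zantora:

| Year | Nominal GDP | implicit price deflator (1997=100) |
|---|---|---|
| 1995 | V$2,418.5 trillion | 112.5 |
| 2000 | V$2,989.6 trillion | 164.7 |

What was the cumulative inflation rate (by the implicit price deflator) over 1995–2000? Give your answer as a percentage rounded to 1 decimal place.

Price-level change = 164.7 / 112.5 − 1 = 0.4640.

46.4%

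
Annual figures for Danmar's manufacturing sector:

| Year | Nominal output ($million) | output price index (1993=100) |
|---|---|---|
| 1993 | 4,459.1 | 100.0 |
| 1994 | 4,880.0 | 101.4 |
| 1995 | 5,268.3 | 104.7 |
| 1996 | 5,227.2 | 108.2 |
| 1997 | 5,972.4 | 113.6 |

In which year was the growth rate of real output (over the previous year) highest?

1997

1994: real = 4880.0/1.014 = 4812.62; growth vs 1993 (4459.10) = 7.93%.
1995: real = 5268.3/1.047 = 5031.81; growth vs 1994 (4812.62) = 4.55%.
1996: real = 5227.2/1.082 = 4831.05; growth vs 1995 (5031.81) = -3.99%.
1997: real = 5972.4/1.136 = 5257.39; growth vs 1996 (4831.05) = 8.82%.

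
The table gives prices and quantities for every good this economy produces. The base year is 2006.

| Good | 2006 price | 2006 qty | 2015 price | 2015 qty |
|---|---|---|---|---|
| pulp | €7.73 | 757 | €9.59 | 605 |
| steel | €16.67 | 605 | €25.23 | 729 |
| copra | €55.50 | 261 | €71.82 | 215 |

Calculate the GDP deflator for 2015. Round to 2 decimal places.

137.81

Nominal GDP 2015 = 9.59·605 + 25.23·729 + 71.82·215 = 39635.92.
Real GDP 2015 (at 2006 prices) = 7.73·605 + 16.67·729 + 55.50·215 = 28761.58.
Deflator = Nominal/Real × 100 = 39635.92/28761.58 × 100 = 137.809.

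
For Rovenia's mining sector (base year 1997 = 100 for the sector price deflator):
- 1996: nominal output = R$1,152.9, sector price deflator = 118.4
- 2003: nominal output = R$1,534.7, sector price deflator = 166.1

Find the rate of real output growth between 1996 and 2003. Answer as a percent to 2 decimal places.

Real output 1996 = 1152.9 / 1.184 = 973.73.
Real output 2003 = 1534.7 / 1.661 = 923.96.
Real growth = 923.96 / 973.73 − 1 = -0.0511.

-5.11%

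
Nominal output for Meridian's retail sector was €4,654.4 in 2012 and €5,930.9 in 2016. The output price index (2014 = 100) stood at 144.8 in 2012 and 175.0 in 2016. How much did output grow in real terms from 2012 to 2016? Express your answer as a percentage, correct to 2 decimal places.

Deflate each year: 2012 → 4654.4/1.448 = 3214.36; 2016 → 5930.9/1.750 = 3389.09.
So real output changed by 3389.09/3214.36 − 1 = 0.0544, i.e. 5.44%.

5.44%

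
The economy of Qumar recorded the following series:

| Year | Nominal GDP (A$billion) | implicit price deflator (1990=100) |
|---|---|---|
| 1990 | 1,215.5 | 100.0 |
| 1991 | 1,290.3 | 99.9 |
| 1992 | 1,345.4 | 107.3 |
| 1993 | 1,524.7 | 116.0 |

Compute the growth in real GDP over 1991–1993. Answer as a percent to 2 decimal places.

1.77%

Real GDP 1991 = 1290.3/0.999 = 1291.59.
Real GDP 1993 = 1524.7/1.160 = 1314.40.
Change = 1314.40/1291.59 − 1 = 0.0177.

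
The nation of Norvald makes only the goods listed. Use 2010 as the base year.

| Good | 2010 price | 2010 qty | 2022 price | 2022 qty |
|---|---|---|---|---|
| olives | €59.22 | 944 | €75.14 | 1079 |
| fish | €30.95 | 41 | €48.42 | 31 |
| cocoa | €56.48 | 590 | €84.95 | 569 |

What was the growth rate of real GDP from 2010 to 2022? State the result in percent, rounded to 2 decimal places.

Real GDP 2010 = Nominal GDP 2010 = 59.22·944 + 30.95·41 + 56.48·590 = 90495.83.
Real GDP 2022 (at 2010 prices) = 59.22·1079 + 30.95·31 + 56.48·569 = 96994.95.
Real growth = 96994.95/90495.83 − 1 = 0.0718.

7.18%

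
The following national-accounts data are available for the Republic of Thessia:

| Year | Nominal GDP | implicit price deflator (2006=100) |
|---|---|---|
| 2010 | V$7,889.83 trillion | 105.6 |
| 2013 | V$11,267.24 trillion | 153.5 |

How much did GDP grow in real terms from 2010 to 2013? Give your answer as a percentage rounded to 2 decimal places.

Deflate each year: 2010 → 7889.83/1.056 = 7471.43; 2013 → 11267.24/1.535 = 7340.22.
So real GDP changed by 7340.22/7471.43 − 1 = -0.0176, i.e. -1.76%.

-1.76%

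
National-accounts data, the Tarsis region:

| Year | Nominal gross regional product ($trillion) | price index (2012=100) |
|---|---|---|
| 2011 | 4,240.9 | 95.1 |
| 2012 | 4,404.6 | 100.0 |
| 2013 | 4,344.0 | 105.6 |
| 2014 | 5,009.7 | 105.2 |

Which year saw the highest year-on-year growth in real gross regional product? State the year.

2012: real = 4404.6/1.000 = 4404.60; growth vs 2011 (4459.41) = -1.23%.
2013: real = 4344.0/1.056 = 4113.64; growth vs 2012 (4404.60) = -6.61%.
2014: real = 5009.7/1.052 = 4762.07; growth vs 2013 (4113.64) = 15.76%.

2014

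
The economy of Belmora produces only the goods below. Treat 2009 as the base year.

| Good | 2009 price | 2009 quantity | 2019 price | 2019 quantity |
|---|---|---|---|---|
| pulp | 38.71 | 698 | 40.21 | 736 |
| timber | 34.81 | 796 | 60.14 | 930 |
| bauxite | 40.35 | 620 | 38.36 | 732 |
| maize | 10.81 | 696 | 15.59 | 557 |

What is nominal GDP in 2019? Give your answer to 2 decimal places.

Nominal GDP 2019 = Σ (p_2019 × q_2019) = 40.21·736 + 60.14·930 + 38.36·732 + 15.59·557 = 122287.91.

122287.91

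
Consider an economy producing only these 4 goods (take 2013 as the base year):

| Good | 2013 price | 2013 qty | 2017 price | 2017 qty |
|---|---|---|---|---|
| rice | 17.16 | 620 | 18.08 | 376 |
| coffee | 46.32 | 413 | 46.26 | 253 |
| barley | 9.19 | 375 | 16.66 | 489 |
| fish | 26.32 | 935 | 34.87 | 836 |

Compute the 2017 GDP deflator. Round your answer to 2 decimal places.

124.92

Nominal GDP 2017 = 18.08·376 + 46.26·253 + 16.66·489 + 34.87·836 = 55799.92.
Real GDP 2017 (at 2013 prices) = 17.16·376 + 46.32·253 + 9.19·489 + 26.32·836 = 44668.55.
Deflator = Nominal/Real × 100 = 55799.92/44668.55 × 100 = 124.920.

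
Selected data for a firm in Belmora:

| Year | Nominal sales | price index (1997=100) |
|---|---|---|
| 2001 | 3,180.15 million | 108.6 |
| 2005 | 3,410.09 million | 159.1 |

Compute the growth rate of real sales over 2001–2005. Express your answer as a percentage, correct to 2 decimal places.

Deflate each year: 2001 → 3180.15/1.086 = 2928.31; 2005 → 3410.09/1.591 = 2143.36.
So real sales changed by 2143.36/2928.31 − 1 = -0.2681, i.e. -26.81%.

-26.81%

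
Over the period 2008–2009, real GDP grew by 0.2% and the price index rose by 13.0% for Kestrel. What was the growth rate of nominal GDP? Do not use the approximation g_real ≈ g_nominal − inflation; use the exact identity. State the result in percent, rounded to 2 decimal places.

(1 + g_nom) = (1 + g_real)(1 + π) = 1.0020 × 1.1300 = 1.13226.

13.23%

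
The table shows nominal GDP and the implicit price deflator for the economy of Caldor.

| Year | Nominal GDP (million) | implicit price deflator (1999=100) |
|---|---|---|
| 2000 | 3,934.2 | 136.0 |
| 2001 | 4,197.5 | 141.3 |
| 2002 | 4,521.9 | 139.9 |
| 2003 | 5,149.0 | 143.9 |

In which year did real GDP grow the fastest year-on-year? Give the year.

2003

2001: real = 4197.5/1.413 = 2970.63; growth vs 2000 (2892.79) = 2.69%.
2002: real = 4521.9/1.399 = 3232.24; growth vs 2001 (2970.63) = 8.81%.
2003: real = 5149.0/1.439 = 3578.18; growth vs 2002 (3232.24) = 10.70%.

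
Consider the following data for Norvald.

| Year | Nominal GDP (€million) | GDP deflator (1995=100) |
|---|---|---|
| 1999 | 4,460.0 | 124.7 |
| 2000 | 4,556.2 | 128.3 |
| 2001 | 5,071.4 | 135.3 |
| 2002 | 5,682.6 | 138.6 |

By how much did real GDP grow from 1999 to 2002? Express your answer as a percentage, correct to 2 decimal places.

Real GDP 1999 = 4460.0/1.247 = 3576.58.
Real GDP 2002 = 5682.6/1.386 = 4100.00.
Change = 4100.00/3576.58 − 1 = 0.1463.

14.63%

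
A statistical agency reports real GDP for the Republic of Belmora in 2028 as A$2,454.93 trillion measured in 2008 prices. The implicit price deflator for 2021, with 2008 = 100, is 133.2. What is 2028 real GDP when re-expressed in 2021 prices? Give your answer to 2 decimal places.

Real GDP in 2021 prices = Real GDP in 2008 prices × (P_2021/P_2008) = 2454.93 × 1.332 = 3269.97.

A$3,269.97 trillion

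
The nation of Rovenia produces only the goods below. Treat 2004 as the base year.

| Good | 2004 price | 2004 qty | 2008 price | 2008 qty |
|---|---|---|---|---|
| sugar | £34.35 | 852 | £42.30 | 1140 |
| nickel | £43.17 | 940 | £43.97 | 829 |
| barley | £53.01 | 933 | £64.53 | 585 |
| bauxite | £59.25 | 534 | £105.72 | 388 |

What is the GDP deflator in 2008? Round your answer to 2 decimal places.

126.75

Nominal GDP 2008 = 42.30·1140 + 43.97·829 + 64.53·585 + 105.72·388 = 163442.54.
Real GDP 2008 (at 2004 prices) = 34.35·1140 + 43.17·829 + 53.01·585 + 59.25·388 = 128946.78.
Deflator = Nominal/Real × 100 = 163442.54/128946.78 × 100 = 126.752.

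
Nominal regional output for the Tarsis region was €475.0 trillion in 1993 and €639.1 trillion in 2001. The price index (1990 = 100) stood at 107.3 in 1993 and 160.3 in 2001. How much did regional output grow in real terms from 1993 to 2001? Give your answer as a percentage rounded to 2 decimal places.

-9.94%

Real regional output 1993 = 475.0 / 1.073 = 442.68.
Real regional output 2001 = 639.1 / 1.603 = 398.69.
Real growth = 398.69 / 442.68 − 1 = -0.0994.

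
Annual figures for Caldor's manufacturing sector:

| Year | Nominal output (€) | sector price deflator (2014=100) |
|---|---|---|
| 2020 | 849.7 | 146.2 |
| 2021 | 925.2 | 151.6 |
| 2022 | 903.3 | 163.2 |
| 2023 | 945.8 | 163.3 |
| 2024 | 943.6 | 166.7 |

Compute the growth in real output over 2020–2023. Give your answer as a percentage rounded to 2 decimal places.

-0.35%

Real output 2020 = 849.7/1.462 = 581.19.
Real output 2023 = 945.8/1.633 = 579.18.
Change = 579.18/581.19 − 1 = -0.0035.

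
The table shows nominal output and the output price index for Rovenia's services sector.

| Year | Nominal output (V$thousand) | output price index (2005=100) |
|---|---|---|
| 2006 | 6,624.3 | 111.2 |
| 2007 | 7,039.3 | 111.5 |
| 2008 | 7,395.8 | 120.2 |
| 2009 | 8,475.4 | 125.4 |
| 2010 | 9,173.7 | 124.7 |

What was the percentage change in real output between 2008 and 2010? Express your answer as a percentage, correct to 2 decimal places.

19.56%

Real output 2008 = 7395.8/1.202 = 6152.91.
Real output 2010 = 9173.7/1.247 = 7356.62.
Change = 7356.62/6152.91 − 1 = 0.1956.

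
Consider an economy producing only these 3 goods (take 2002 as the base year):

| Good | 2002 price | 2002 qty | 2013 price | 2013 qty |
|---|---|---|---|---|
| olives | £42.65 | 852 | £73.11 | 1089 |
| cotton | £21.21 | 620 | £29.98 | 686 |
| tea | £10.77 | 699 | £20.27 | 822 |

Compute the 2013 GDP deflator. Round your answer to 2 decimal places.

167.28

Nominal GDP 2013 = 73.11·1089 + 29.98·686 + 20.27·822 = 116845.01.
Real GDP 2013 (at 2002 prices) = 42.65·1089 + 21.21·686 + 10.77·822 = 69848.85.
Deflator = Nominal/Real × 100 = 116845.01/69848.85 × 100 = 167.283.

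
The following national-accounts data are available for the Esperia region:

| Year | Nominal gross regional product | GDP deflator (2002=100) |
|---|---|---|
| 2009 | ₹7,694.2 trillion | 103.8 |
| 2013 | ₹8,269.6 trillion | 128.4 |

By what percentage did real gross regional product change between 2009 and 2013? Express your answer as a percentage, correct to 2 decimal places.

-13.11%

Deflate each year: 2009 → 7694.2/1.038 = 7412.52; 2013 → 8269.6/1.284 = 6440.50.
So real gross regional product changed by 6440.50/7412.52 − 1 = -0.1311, i.e. -13.11%.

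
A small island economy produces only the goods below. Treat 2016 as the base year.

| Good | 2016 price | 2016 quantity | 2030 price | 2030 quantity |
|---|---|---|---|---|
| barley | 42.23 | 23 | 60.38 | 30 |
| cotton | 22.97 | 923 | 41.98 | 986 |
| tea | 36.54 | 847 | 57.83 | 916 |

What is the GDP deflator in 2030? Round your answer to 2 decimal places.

167.59

Nominal GDP 2030 = 60.38·30 + 41.98·986 + 57.83·916 = 96175.96.
Real GDP 2030 (at 2016 prices) = 42.23·30 + 22.97·986 + 36.54·916 = 57385.96.
Deflator = Nominal/Real × 100 = 96175.96/57385.96 × 100 = 167.595.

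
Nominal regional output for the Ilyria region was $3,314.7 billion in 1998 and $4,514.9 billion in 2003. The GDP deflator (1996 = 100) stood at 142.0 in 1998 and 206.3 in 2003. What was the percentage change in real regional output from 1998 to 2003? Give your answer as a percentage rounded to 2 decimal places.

-6.25%

Deflate each year: 1998 → 3314.7/1.420 = 2334.30; 2003 → 4514.9/2.063 = 2188.51.
So real regional output changed by 2188.51/2334.30 − 1 = -0.0625, i.e. -6.25%.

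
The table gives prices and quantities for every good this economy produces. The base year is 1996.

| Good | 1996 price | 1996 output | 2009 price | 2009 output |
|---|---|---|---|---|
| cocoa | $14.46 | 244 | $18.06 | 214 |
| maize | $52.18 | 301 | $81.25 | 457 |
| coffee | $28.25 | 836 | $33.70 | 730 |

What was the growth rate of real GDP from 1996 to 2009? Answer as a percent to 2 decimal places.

Real GDP 1996 = Nominal GDP 1996 = 14.46·244 + 52.18·301 + 28.25·836 = 42851.42.
Real GDP 2009 (at 1996 prices) = 14.46·214 + 52.18·457 + 28.25·730 = 47563.20.
Real growth = 47563.20/42851.42 − 1 = 0.1100.

11.00%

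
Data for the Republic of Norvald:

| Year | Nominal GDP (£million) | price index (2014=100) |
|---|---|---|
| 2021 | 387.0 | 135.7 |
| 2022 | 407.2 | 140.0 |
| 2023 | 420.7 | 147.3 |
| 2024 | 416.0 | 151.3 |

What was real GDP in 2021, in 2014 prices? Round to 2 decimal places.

Real GDP 2021 = 387.0 / 1.357 = 285.19.

£285.19 million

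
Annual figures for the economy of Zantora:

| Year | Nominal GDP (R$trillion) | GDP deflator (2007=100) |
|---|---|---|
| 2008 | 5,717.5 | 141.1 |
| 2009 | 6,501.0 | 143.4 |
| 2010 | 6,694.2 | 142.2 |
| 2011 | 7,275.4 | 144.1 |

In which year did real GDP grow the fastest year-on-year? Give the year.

2009: real = 6501.0/1.434 = 4533.47; growth vs 2008 (4052.09) = 11.88%.
2010: real = 6694.2/1.422 = 4707.59; growth vs 2009 (4533.47) = 3.84%.
2011: real = 7275.4/1.441 = 5048.85; growth vs 2010 (4707.59) = 7.25%.

2009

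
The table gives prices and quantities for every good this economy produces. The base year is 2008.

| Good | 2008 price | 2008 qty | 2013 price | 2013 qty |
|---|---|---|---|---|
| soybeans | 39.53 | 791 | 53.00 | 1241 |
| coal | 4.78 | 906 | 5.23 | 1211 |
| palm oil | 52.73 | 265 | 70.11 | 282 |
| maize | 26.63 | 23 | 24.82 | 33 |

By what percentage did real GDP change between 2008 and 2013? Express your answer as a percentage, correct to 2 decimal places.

40.67%

Real GDP 2008 = Nominal GDP 2008 = 39.53·791 + 4.78·906 + 52.73·265 + 26.63·23 = 50184.85.
Real GDP 2013 (at 2008 prices) = 39.53·1241 + 4.78·1211 + 52.73·282 + 26.63·33 = 70593.96.
Real growth = 70593.96/50184.85 − 1 = 0.4067.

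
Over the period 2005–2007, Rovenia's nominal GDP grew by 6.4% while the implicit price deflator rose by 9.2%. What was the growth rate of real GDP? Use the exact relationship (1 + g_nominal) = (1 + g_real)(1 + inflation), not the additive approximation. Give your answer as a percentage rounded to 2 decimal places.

-2.56%

(1 + g_nom) = (1 + g_real)(1 + π), so g_real = 1.0640 / 1.0920 − 1 = -0.02564.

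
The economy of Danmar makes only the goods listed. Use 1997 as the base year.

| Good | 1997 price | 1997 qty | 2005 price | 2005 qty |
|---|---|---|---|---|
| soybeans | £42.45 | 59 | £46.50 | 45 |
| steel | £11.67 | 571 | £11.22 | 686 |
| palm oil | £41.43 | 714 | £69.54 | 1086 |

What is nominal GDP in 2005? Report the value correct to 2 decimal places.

Nominal GDP 2005 = Σ (p_2005 × q_2005) = 46.50·45 + 11.22·686 + 69.54·1086 = 85309.86.

£85309.86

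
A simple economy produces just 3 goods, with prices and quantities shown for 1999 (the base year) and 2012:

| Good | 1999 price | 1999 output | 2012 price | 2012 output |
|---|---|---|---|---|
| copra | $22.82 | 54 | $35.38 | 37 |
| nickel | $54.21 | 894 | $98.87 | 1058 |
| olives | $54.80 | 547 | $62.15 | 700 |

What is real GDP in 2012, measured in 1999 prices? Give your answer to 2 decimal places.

$96558.52

Real GDP 2012 = Σ (p_1999 × q_2012) = 22.82·37 + 54.21·1058 + 54.80·700 = 96558.52.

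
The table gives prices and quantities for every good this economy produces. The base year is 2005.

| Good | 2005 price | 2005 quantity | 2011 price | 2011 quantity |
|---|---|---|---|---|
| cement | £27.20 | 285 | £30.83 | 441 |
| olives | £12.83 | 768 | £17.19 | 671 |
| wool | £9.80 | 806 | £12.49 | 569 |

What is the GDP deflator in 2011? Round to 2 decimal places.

123.14

Nominal GDP 2011 = 30.83·441 + 17.19·671 + 12.49·569 = 32237.33.
Real GDP 2011 (at 2005 prices) = 27.20·441 + 12.83·671 + 9.80·569 = 26180.33.
Deflator = Nominal/Real × 100 = 32237.33/26180.33 × 100 = 123.136.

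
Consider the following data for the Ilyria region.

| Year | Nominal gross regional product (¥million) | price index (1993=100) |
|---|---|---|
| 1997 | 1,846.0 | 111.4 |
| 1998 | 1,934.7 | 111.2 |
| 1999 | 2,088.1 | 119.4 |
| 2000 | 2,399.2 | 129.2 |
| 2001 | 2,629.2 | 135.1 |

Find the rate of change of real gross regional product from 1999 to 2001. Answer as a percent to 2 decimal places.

Real gross regional product 1999 = 2088.1/1.194 = 1748.83.
Real gross regional product 2001 = 2629.2/1.351 = 1946.11.
Change = 1946.11/1748.83 − 1 = 0.1128.

11.28%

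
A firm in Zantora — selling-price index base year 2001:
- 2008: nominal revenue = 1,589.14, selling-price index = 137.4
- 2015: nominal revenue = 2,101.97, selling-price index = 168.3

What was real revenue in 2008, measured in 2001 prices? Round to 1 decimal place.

1,156.6

Real revenue = Nominal / (selling-price index/100) = 1589.14 / 1.374 = 1156.58.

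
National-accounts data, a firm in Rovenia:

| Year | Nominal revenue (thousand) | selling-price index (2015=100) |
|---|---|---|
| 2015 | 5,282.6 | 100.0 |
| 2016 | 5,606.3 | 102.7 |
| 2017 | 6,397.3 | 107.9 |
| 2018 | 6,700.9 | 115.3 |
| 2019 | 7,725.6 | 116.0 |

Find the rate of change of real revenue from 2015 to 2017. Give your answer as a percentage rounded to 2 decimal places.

12.23%

Real revenue 2015 = 5282.6/1.000 = 5282.60.
Real revenue 2017 = 6397.3/1.079 = 5928.92.
Change = 5928.92/5282.60 − 1 = 0.1223.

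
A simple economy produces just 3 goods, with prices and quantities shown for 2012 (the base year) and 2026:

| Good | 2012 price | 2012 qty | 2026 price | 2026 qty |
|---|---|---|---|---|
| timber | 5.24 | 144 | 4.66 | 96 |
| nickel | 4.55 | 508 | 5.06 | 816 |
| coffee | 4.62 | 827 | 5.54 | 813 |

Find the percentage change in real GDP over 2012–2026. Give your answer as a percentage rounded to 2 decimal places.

Real GDP 2012 = Nominal GDP 2012 = 5.24·144 + 4.55·508 + 4.62·827 = 6886.70.
Real GDP 2026 (at 2012 prices) = 5.24·96 + 4.55·816 + 4.62·813 = 7971.90.
Real growth = 7971.90/6886.70 − 1 = 0.1576.

15.76%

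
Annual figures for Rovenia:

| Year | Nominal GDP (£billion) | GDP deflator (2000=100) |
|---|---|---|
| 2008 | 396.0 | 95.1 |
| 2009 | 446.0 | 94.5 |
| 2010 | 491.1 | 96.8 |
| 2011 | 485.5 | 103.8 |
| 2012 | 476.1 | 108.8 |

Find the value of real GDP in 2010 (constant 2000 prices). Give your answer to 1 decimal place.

£507.3 billion

Real GDP 2010 = 491.1 / 0.968 = 507.33.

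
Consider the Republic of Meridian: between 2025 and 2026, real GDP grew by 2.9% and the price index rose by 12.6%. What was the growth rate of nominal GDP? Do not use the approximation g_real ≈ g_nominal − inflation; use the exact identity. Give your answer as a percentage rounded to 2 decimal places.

15.87%

(1 + g_nom) = (1 + g_real)(1 + π) = 1.0290 × 1.1260 = 1.15865.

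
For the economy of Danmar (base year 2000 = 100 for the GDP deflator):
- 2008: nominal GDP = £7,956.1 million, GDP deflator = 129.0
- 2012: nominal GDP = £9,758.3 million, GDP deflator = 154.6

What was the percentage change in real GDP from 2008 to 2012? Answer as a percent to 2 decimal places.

Real GDP 2008 = 7956.1 / 1.290 = 6167.52.
Real GDP 2012 = 9758.3 / 1.546 = 6311.97.
Real growth = 6311.97 / 6167.52 − 1 = 0.0234.

2.34%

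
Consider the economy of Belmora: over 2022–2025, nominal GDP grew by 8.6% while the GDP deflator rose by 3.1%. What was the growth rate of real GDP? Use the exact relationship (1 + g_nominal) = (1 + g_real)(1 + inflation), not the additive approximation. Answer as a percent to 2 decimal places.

(1 + g_nom) = (1 + g_real)(1 + π), so g_real = 1.0860 / 1.0310 − 1 = 0.05335.

5.33%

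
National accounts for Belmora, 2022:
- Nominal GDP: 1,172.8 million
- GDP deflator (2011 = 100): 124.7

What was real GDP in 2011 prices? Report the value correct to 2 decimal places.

940.50 million

Real GDP = Nominal / (GDP deflator/100) = 1172.8 / 1.247 = 940.50.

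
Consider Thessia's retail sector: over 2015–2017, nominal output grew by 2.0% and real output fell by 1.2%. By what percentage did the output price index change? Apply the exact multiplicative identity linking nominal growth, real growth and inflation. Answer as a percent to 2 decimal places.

(1 + g_nom) = (1 + g_real)(1 + π), so π = 1.0200 / 0.9880 − 1 = 0.03239.

3.24%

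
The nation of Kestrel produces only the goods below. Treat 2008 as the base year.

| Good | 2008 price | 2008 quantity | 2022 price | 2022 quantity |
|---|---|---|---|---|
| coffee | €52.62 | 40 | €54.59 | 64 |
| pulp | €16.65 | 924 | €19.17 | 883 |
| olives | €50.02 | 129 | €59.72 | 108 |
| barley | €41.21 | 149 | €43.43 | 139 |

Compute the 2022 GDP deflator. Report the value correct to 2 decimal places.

112.70

Nominal GDP 2022 = 54.59·64 + 19.17·883 + 59.72·108 + 43.43·139 = 32907.40.
Real GDP 2022 (at 2008 prices) = 52.62·64 + 16.65·883 + 50.02·108 + 41.21·139 = 29199.98.
Deflator = Nominal/Real × 100 = 32907.40/29199.98 × 100 = 112.697.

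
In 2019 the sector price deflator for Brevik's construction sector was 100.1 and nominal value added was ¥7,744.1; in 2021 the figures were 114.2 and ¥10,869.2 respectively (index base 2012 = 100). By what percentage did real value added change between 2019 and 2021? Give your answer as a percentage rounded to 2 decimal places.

23.03%

Real value added 2019 = 7744.1 / 1.001 = 7736.36.
Real value added 2021 = 10869.2 / 1.142 = 9517.69.
Real growth = 9517.69 / 7736.36 − 1 = 0.2303.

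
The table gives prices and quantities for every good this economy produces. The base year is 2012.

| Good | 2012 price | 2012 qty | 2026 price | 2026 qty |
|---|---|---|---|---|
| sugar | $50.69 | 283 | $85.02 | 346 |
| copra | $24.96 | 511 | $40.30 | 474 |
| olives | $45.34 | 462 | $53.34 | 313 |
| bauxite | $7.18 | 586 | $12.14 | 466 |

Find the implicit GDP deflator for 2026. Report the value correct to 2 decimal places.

Nominal GDP 2026 = 85.02·346 + 40.30·474 + 53.34·313 + 12.14·466 = 70871.78.
Real GDP 2026 (at 2012 prices) = 50.69·346 + 24.96·474 + 45.34·313 + 7.18·466 = 46907.08.
Deflator = Nominal/Real × 100 = 70871.78/46907.08 × 100 = 151.090.

151.09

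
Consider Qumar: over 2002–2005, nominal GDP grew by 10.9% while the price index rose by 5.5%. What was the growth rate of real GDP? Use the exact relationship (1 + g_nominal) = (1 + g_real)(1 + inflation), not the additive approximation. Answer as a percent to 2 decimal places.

(1 + g_nom) = (1 + g_real)(1 + π), so g_real = 1.1090 / 1.0550 − 1 = 0.05118.

5.12%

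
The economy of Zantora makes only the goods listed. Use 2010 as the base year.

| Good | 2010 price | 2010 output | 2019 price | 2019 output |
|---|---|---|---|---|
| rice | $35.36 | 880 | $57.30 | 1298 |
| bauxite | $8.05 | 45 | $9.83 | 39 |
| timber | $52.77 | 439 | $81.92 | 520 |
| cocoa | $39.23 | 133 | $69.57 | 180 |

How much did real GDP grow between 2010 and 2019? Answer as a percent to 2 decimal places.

34.83%

Real GDP 2010 = Nominal GDP 2010 = 35.36·880 + 8.05·45 + 52.77·439 + 39.23·133 = 59862.67.
Real GDP 2019 (at 2010 prices) = 35.36·1298 + 8.05·39 + 52.77·520 + 39.23·180 = 80713.03.
Real growth = 80713.03/59862.67 − 1 = 0.3483.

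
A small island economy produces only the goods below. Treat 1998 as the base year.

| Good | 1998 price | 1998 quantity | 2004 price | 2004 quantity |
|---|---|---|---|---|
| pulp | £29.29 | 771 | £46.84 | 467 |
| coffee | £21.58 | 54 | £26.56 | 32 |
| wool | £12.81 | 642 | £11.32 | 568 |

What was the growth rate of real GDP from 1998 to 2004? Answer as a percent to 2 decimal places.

Real GDP 1998 = Nominal GDP 1998 = 29.29·771 + 21.58·54 + 12.81·642 = 31971.93.
Real GDP 2004 (at 1998 prices) = 29.29·467 + 21.58·32 + 12.81·568 = 21645.07.
Real growth = 21645.07/31971.93 − 1 = -0.3230.

-32.30%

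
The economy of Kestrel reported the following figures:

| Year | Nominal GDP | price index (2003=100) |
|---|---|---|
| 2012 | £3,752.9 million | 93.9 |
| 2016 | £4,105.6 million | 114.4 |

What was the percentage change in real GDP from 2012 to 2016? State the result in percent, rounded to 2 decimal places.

-10.21%

Real GDP 2012 = 3752.9 / 0.939 = 3996.70.
Real GDP 2016 = 4105.6 / 1.144 = 3588.81.
Real growth = 3588.81 / 3996.70 − 1 = -0.1021.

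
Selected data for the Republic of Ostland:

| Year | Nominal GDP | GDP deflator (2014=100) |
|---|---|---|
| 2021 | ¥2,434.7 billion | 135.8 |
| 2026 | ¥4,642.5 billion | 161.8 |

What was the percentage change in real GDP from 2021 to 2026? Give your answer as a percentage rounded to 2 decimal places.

60.04%

Real GDP 2021 = 2434.7 / 1.358 = 1792.86.
Real GDP 2026 = 4642.5 / 1.618 = 2869.28.
Real growth = 2869.28 / 1792.86 − 1 = 0.6004.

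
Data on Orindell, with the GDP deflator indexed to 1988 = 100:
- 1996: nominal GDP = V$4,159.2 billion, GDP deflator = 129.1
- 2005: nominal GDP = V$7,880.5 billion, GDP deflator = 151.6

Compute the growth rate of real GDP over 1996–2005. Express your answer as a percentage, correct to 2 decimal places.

Real GDP 1996 = 4159.2 / 1.291 = 3221.69.
Real GDP 2005 = 7880.5 / 1.516 = 5198.22.
Real growth = 5198.22 / 3221.69 − 1 = 0.6135.

61.35%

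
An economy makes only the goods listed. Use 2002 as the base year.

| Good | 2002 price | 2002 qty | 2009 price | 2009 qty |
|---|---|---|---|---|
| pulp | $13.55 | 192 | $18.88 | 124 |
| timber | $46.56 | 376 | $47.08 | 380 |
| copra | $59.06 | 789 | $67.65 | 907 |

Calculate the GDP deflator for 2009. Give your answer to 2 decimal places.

111.86

Nominal GDP 2009 = 18.88·124 + 47.08·380 + 67.65·907 = 81590.07.
Real GDP 2009 (at 2002 prices) = 13.55·124 + 46.56·380 + 59.06·907 = 72940.42.
Deflator = Nominal/Real × 100 = 81590.07/72940.42 × 100 = 111.859.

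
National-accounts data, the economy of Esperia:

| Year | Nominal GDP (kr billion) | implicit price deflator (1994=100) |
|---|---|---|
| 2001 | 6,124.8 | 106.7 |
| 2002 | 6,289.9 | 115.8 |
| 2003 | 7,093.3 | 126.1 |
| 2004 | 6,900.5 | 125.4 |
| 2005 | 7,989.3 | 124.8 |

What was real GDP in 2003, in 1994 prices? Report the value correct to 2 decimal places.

Real GDP 2003 = 7093.3 / 1.261 = 5625.14.

kr 5,625.14 billion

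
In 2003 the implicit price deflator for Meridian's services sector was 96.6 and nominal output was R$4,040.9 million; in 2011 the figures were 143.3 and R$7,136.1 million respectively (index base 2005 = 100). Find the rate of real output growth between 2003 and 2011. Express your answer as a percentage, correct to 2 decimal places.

Real output 2003 = 4040.9 / 0.966 = 4183.13.
Real output 2011 = 7136.1 / 1.433 = 4979.83.
Real growth = 4979.83 / 4183.13 − 1 = 0.1905.

19.05%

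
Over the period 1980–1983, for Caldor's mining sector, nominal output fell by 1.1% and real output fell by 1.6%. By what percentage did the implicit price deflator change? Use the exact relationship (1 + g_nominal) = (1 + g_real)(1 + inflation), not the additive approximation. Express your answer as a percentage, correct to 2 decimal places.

(1 + g_nom) = (1 + g_real)(1 + π), so π = 0.9890 / 0.9840 − 1 = 0.00508.

0.51%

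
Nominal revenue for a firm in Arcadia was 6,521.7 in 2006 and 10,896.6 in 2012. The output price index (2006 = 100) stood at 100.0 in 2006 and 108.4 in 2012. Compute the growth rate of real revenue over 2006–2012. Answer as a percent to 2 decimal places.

54.13%

Real revenue 2006 = 6521.7 / 1.000 = 6521.70.
Real revenue 2012 = 10896.6 / 1.084 = 10052.21.
Real growth = 10052.21 / 6521.70 − 1 = 0.5413.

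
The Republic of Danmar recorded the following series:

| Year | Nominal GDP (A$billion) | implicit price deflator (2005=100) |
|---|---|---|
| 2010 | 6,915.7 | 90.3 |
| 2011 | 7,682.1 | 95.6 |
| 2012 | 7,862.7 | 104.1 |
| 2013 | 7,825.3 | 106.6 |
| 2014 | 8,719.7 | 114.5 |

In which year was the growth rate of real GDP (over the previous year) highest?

2011: real = 7682.1/0.956 = 8035.67; growth vs 2010 (7658.58) = 4.92%.
2012: real = 7862.7/1.041 = 7553.03; growth vs 2011 (8035.67) = -6.01%.
2013: real = 7825.3/1.066 = 7340.81; growth vs 2012 (7553.03) = -2.81%.
2014: real = 8719.7/1.145 = 7615.46; growth vs 2013 (7340.81) = 3.74%.

2011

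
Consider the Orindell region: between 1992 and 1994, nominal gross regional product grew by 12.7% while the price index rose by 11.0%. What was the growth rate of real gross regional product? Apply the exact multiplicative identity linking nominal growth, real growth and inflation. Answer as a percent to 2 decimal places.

(1 + g_nom) = (1 + g_real)(1 + π), so g_real = 1.1270 / 1.1100 − 1 = 0.01532.

1.53%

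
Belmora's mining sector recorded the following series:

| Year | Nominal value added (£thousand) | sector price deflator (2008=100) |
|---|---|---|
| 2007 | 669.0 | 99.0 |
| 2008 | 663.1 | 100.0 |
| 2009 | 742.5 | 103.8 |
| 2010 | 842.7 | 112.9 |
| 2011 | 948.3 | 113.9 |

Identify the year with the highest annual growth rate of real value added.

2011

2008: real = 663.1/1.000 = 663.10; growth vs 2007 (675.76) = -1.87%.
2009: real = 742.5/1.038 = 715.32; growth vs 2008 (663.10) = 7.88%.
2010: real = 842.7/1.129 = 746.41; growth vs 2009 (715.32) = 4.35%.
2011: real = 948.3/1.139 = 832.57; growth vs 2010 (746.41) = 11.54%.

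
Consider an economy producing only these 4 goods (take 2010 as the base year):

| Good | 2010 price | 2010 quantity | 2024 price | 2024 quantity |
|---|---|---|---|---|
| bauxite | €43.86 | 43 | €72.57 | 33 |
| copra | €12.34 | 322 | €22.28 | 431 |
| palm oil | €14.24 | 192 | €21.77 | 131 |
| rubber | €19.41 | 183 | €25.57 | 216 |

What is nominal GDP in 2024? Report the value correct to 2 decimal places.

Nominal GDP 2024 = Σ (p_2024 × q_2024) = 72.57·33 + 22.28·431 + 21.77·131 + 25.57·216 = 20372.48.

€20372.48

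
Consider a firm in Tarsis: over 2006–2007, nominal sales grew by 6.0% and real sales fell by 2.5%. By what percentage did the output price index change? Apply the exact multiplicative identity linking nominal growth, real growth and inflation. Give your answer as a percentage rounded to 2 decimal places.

(1 + g_nom) = (1 + g_real)(1 + π), so π = 1.0600 / 0.9750 − 1 = 0.08718.

8.72%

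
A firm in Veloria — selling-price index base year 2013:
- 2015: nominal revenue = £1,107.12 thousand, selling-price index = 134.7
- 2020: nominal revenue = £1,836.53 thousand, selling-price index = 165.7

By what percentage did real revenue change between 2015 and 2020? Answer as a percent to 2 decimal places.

Deflate each year: 2015 → 1107.12/1.347 = 821.92; 2020 → 1836.53/1.657 = 1108.35.
So real revenue changed by 1108.35/821.92 − 1 = 0.3485, i.e. 34.85%.

34.85%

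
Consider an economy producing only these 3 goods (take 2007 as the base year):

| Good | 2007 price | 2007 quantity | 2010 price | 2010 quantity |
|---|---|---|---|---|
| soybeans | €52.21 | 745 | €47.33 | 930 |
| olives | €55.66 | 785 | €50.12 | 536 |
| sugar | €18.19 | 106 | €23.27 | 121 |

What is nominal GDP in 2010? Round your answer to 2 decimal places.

€73696.89

Nominal GDP 2010 = Σ (p_2010 × q_2010) = 47.33·930 + 50.12·536 + 23.27·121 = 73696.89.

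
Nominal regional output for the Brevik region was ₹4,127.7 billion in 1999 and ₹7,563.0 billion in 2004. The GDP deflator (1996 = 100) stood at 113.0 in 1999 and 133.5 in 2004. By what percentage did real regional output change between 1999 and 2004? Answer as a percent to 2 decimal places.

Deflate each year: 1999 → 4127.7/1.130 = 3652.83; 2004 → 7563.0/1.335 = 5665.17.
So real regional output changed by 5665.17/3652.83 − 1 = 0.5509, i.e. 55.09%.

55.09%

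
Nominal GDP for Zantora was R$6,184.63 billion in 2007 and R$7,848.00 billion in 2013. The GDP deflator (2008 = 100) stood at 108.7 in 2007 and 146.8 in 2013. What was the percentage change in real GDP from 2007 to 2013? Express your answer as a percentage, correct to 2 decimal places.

-6.04%

Real GDP 2007 = 6184.63 / 1.087 = 5689.63.
Real GDP 2013 = 7848.00 / 1.468 = 5346.05.
Real growth = 5346.05 / 5689.63 − 1 = -0.0604.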